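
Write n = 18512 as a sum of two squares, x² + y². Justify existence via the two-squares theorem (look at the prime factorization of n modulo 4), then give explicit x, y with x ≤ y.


Step 1: Factor n = 18512 = 2^4 · 13 · 89.
Step 2: Check the mod-4 condition on each prime factor: 2 = 2 (special); 13 ≡ 1 (mod 4), exponent 1; 89 ≡ 1 (mod 4), exponent 1.
All primes ≡ 3 (mod 4) appear to even exponent (or don't appear), so by the two-squares theorem n IS expressible as a sum of two squares.
Step 3: Build a representation. Group n = k² · m with k = 4 and m = 13 · 89 = 1157 (a product of primes ≡ 1 (mod 4)); a representation of m scales to one of n via (k·x)² + (k·y)² = k²(x² + y²). Each prime p ≡ 1 (mod 4) is itself a sum of two squares; find a² by testing p − a² for a perfect square:
  13: 13 − 1² = 12, 13 − 2² = 9 = 3² ⇒ 13 = 2² + 3².
  89: 89 − 1² = 88, 89 − 2² = 85, 89 − 3² = 80, 89 − 4² = 73, 89 − 5² = 64 = 8² ⇒ 89 = 5² + 8².
  Combine using the Brahmagupta–Fibonacci identity (a² + b²)(c² + d²) = (ac − bd)² + (ad + bc)² = (ac + bd)² + (ad − bc)²:
  13 · 89 = 1157: from (2² + 3²)(5² + 8²), take (2·5 − 3·8, 2·8 + 3·5) = (10 − 24, 16 + 15) = (-14, 31); dropping signs (only squares matter) gives (14, 31); check 14² + 31² = 196 + 961 = 1157 ✓.
  Scale by k = 4: (4·14, 4·31) = (56, 124).
Step 4: Order so x ≤ y and verify: 56² + 124² = 3136 + 15376 = 18512 = n. ✓

n = 18512 = 56² + 124² (one valid representation with x ≤ y).


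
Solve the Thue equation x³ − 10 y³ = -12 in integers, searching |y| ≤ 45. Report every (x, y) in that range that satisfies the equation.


The equation is x³ - 10y³ = -12. For fixed y, x³ = 10·y³ − 12, so a solution requires the RHS to be a perfect cube.
Strategy: iterate y from -45 to 45, compute RHS = 10·y³ − 12, and check whether it is a (positive or negative) perfect cube.
Check small values of y:
  y = 0: RHS = -12 is not a perfect cube.
  y = 1: RHS = -2 is not a perfect cube.
  y = -1: RHS = -22 is not a perfect cube.
  y = 2: RHS = 68 is not a perfect cube.
  y = -2: RHS = -92 is not a perfect cube.
  y = 3: RHS = 258 is not a perfect cube.
  y = -3: RHS = -282 is not a perfect cube.
Continuing the search up to |y| = 45 finds no solutions either.
No (x, y) in the scanned range satisfies the equation.

No integer solutions with |y| ≤ 45.


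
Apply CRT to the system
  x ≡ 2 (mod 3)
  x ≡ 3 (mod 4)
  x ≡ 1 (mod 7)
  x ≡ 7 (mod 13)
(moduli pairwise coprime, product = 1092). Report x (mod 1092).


Product of moduli M = 3 · 4 · 7 · 13 = 1092.
Merge one congruence at a time:
  Start: x ≡ 2 (mod 3).
  Combine with x ≡ 3 (mod 4); new modulus lcm = 12.
    Write x = 2 + 3·t and substitute into x ≡ 3 (mod 4): 3·t ≡ 3 − 2 = 1 (mod 4).
    The inverse of 3 mod 4 is 3 (since 3·3 = 9 = 2·4 + 1), so t ≡ 3·1 = 3 ≡ 3 (mod 4).
    Then x = 2 + 3·3 = 11, valid modulo lcm(3, 4) = 12: x ≡ 11 (mod 12).
  Combine with x ≡ 1 (mod 7); new modulus lcm = 84.
    Write x = 11 + 12·t and substitute into x ≡ 1 (mod 7): 12·t ≡ 1 − 11 = -10 (mod 7).
    Reduce coefficients mod 7: 5·t ≡ 4 (mod 7).
    The inverse of 5 mod 7 is 3 (since 5·3 = 15 = 2·7 + 1), so t ≡ 3·4 = 12 ≡ 5 (mod 7).
    Then x = 11 + 12·5 = 71, valid modulo lcm(12, 7) = 84: x ≡ 71 (mod 84).
  Combine with x ≡ 7 (mod 13); new modulus lcm = 1092.
    Write x = 71 + 84·t and substitute into x ≡ 7 (mod 13): 84·t ≡ 7 − 71 = -64 (mod 13).
    Reduce coefficients mod 13: 6·t ≡ 1 (mod 13).
    The inverse of 6 mod 13 is 11 (since 6·11 = 66 = 5·13 + 1), so t ≡ 11·1 = 11 ≡ 11 (mod 13).
    Then x = 71 + 84·11 = 995, valid modulo lcm(84, 13) = 1092: x ≡ 995 (mod 1092).
Verify against each original: 995 mod 3 = 2, 995 mod 4 = 3, 995 mod 7 = 1, 995 mod 13 = 7.

x ≡ 995 (mod 1092).


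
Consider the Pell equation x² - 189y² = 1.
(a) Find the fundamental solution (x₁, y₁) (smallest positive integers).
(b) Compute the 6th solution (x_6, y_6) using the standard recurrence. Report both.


Step 1: Find the fundamental solution (x₁, y₁) of x² - 189y² = 1.
  Expand √189 as a continued fraction. a₀ = ⌊√189⌋ = 13; iterate m_{k+1} = d_k·a_k − m_k, d_{k+1} = (189 − m_{k+1}²)/d_k, a_{k+1} = ⌊(a₀ + m_{k+1})/d_{k+1}⌋ (starting m₀ = 0, d₀ = 1), with convergents p_k = a_k·p_{k-1} + p_{k-2}, q_k = a_k·q_{k-1} + q_{k-2} (p₋₁ = 1, q₋₁ = 0):
  k = 0: a₀ = 13; p₀/q₀ = 13/1; p₀² − 189·q₀² = 169 − 189 = -20.
  k = 1: m = 13, d = 20, a = ⌊(13 + 13)/20⌋ = 1; p/q = (1·13 + 1)/(1·1 + 0) = 14/1; p² − 189·q² = 196 − 189 = 7.
  k = 2: m = 7, d = 7, a = ⌊(13 + 7)/7⌋ = 2; p/q = (2·14 + 13)/(2·1 + 1) = 41/3; p² − 189·q² = 1681 − 1701 = -20.
  k = 3: m = 7, d = 20, a = ⌊(13 + 7)/20⌋ = 1; p/q = (1·41 + 14)/(1·3 + 1) = 55/4; p² − 189·q² = 3025 − 3024 = 1.
  The first convergent with p² − 189·q² = 1 gives the fundamental solution (x₁, y₁) = (55, 4).
Step 2: Apply the recurrence (x_{n+1}, y_{n+1}) = (x₁x_n + 189y₁y_n, x₁y_n + y₁x_n) repeatedly.
  From (x_1, y_1) = (55, 4): x_2 = 55·55 + 189·4·4 = 6049; y_2 = 55·4 + 4·55 = 440.
  From (x_2, y_2) = (6049, 440): x_3 = 55·6049 + 189·4·440 = 665335; y_3 = 55·440 + 4·6049 = 48396.
  From (x_3, y_3) = (665335, 48396): x_4 = 55·665335 + 189·4·48396 = 73180801; y_4 = 55·48396 + 4·665335 = 5323120.
  From (x_4, y_4) = (73180801, 5323120): x_5 = 55·73180801 + 189·4·5323120 = 8049222775; y_5 = 55·5323120 + 4·73180801 = 585494804.
  From (x_5, y_5) = (8049222775, 585494804): x_6 = 55·8049222775 + 189·4·585494804 = 885341324449; y_6 = 55·585494804 + 4·8049222775 = 64399105320.
Step 3: Verify x_6² - 189·y_6² = 783829260777109485153601 - 783829260777109485153600 = 1 (should be 1). ✓

(x_1, y_1) = (55, 4); (x_6, y_6) = (885341324449, 64399105320).


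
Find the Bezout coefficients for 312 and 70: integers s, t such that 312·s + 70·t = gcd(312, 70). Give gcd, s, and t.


Euclidean algorithm on (312, 70) — divide until remainder is 0:
  312 = 4 · 70 + 32
  70 = 2 · 32 + 6
  32 = 5 · 6 + 2
  6 = 3 · 2 + 0
gcd(312, 70) = 2.
Track Bezout coefficients alongside the remainders: start with r₀ = 312 = a·1 + b·0 (s = 1, t = 0) and r₁ = 70 = a·0 + b·1 (s = 0, t = 1); each new remainder r_{k+1} = r_{k-1} − q_k·r_k inherits s_{k+1} = s_{k-1} − q_k·s_k, t_{k+1} = t_{k-1} − q_k·t_k, so r_k = a·s_k + b·t_k at every step:
  q = 4: r = 32, s = 1 − 4·0 = 1, t = 0 − 4·1 = -4  (check: 312·1 + 70·(-4) = 32)
  q = 2: r = 6, s = 0 − 2·1 = -2, t = 1 − 2·(-4) = 9  (check: 312·(-2) + 70·9 = 6)
  q = 5: r = 2, s = 1 − 5·(-2) = 11, t = -4 − 5·9 = -49  (check: 312·11 + 70·(-49) = 2)
The row with r = 2 (the gcd) gives the Bezout coefficients s = 11, t = -49.
Result: 312 · (11) + 70 · (-49) = 2.

gcd(312, 70) = 2; s = 11, t = -49 (check: 312·11 + 70·(-49) = 2).


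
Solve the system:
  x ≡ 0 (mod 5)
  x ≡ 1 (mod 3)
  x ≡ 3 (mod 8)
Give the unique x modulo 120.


Moduli 5, 3, 8 are pairwise coprime; by CRT there is a unique solution modulo M = 5 · 3 · 8 = 120.
Solve pairwise, accumulating the modulus:
  Start with x ≡ 0 (mod 5).
  Combine with x ≡ 1 (mod 3): since gcd(5, 3) = 1, we get a unique residue mod 15.
    Write x = 0 + 5·t and substitute into x ≡ 1 (mod 3): 5·t ≡ 1 − 0 = 1 (mod 3).
    Reduce coefficients mod 3: 2·t ≡ 1 (mod 3).
    The inverse of 2 mod 3 is 2 (since 2·2 = 4 = 1·3 + 1), so t ≡ 2·1 = 2 ≡ 2 (mod 3).
    Then x = 0 + 5·2 = 10, valid modulo lcm(5, 3) = 15: x ≡ 10 (mod 15).
  Combine with x ≡ 3 (mod 8): since gcd(15, 8) = 1, we get a unique residue mod 120.
    Write x = 10 + 15·t and substitute into x ≡ 3 (mod 8): 15·t ≡ 3 − 10 = -7 (mod 8).
    Reduce coefficients mod 8: 7·t ≡ 1 (mod 8).
    The inverse of 7 mod 8 is 7 (since 7·7 = 49 = 6·8 + 1), so t ≡ 7·1 = 7 ≡ 7 (mod 8).
    Then x = 10 + 15·7 = 115, valid modulo lcm(15, 8) = 120: x ≡ 115 (mod 120).
Verify: 115 mod 5 = 0 ✓, 115 mod 3 = 1 ✓, 115 mod 8 = 3 ✓.

x ≡ 115 (mod 120).


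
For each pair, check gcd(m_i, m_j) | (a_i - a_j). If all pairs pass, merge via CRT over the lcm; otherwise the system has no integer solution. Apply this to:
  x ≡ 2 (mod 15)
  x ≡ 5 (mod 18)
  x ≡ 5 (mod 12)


Moduli 15, 18, 12 are not pairwise coprime, so CRT works modulo lcm(m_i) when all pairwise compatibility conditions hold.
Pairwise compatibility: gcd(m_i, m_j) must divide a_i - a_j for every pair.
Merge one congruence at a time:
  Start: x ≡ 2 (mod 15).
  Combine with x ≡ 5 (mod 18): gcd(15, 18) = 3; 5 - 2 = 3, which IS divisible by 3, so compatible.
    Write x = 2 + 15·t and substitute into x ≡ 5 (mod 18): 15·t ≡ 5 − 2 = 3 (mod 18).
    Divide the congruence (and modulus) by g = 3: 5·t ≡ 1 (mod 6).
    The inverse of 5 mod 6 is 5 (since 5·5 = 25 = 4·6 + 1), so t ≡ 5·1 = 5 ≡ 5 (mod 6).
    Then x = 2 + 15·5 = 77, valid modulo lcm(15, 18) = 90: x ≡ 77 (mod 90).
  Combine with x ≡ 5 (mod 12): gcd(90, 12) = 6; 5 - 77 = -72, which IS divisible by 6, so compatible.
    Write x = 77 + 90·t and substitute into x ≡ 5 (mod 12): 90·t ≡ 5 − 77 = -72 (mod 12).
    Divide the congruence (and modulus) by g = 6: 15·t ≡ -12 (mod 2).
    Reduce coefficients mod 2: 1·t ≡ 0 (mod 2).
    So t ≡ 0 (mod 2).
    Then x = 77 + 90·0 = 77, valid modulo lcm(90, 12) = 180: x ≡ 77 (mod 180).
Verify: 77 mod 15 = 2, 77 mod 18 = 5, 77 mod 12 = 5.

x ≡ 77 (mod 180).


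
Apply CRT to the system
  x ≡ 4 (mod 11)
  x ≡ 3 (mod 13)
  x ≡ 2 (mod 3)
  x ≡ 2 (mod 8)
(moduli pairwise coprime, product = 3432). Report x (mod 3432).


Product of moduli M = 11 · 13 · 3 · 8 = 3432.
Merge one congruence at a time:
  Start: x ≡ 4 (mod 11).
  Combine with x ≡ 3 (mod 13); new modulus lcm = 143.
    Write x = 4 + 11·t and substitute into x ≡ 3 (mod 13): 11·t ≡ 3 − 4 = -1 (mod 13).
    Reduce coefficients mod 13: 11·t ≡ 12 (mod 13).
    The inverse of 11 mod 13 is 6 (since 11·6 = 66 = 5·13 + 1), so t ≡ 6·12 = 72 ≡ 7 (mod 13).
    Then x = 4 + 11·7 = 81, valid modulo lcm(11, 13) = 143: x ≡ 81 (mod 143).
  Combine with x ≡ 2 (mod 3); new modulus lcm = 429.
    Write x = 81 + 143·t and substitute into x ≡ 2 (mod 3): 143·t ≡ 2 − 81 = -79 (mod 3).
    Reduce coefficients mod 3: 2·t ≡ 2 (mod 3).
    The inverse of 2 mod 3 is 2 (since 2·2 = 4 = 1·3 + 1), so t ≡ 2·2 = 4 ≡ 1 (mod 3).
    Then x = 81 + 143·1 = 224, valid modulo lcm(143, 3) = 429: x ≡ 224 (mod 429).
  Combine with x ≡ 2 (mod 8); new modulus lcm = 3432.
    Write x = 224 + 429·t and substitute into x ≡ 2 (mod 8): 429·t ≡ 2 − 224 = -222 (mod 8).
    Reduce coefficients mod 8: 5·t ≡ 2 (mod 8).
    The inverse of 5 mod 8 is 5 (since 5·5 = 25 = 3·8 + 1), so t ≡ 5·2 = 10 ≡ 2 (mod 8).
    Then x = 224 + 429·2 = 1082, valid modulo lcm(429, 8) = 3432: x ≡ 1082 (mod 3432).
Verify against each original: 1082 mod 11 = 4, 1082 mod 13 = 3, 1082 mod 3 = 2, 1082 mod 8 = 2.

x ≡ 1082 (mod 3432).


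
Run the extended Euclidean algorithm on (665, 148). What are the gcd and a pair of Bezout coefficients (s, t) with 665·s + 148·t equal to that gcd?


Euclidean algorithm on (665, 148) — divide until remainder is 0:
  665 = 4 · 148 + 73
  148 = 2 · 73 + 2
  73 = 36 · 2 + 1
  2 = 2 · 1 + 0
gcd(665, 148) = 1.
Track Bezout coefficients alongside the remainders: start with r₀ = 665 = a·1 + b·0 (s = 1, t = 0) and r₁ = 148 = a·0 + b·1 (s = 0, t = 1); each new remainder r_{k+1} = r_{k-1} − q_k·r_k inherits s_{k+1} = s_{k-1} − q_k·s_k, t_{k+1} = t_{k-1} − q_k·t_k, so r_k = a·s_k + b·t_k at every step:
  q = 4: r = 73, s = 1 − 4·0 = 1, t = 0 − 4·1 = -4  (check: 665·1 + 148·(-4) = 73)
  q = 2: r = 2, s = 0 − 2·1 = -2, t = 1 − 2·(-4) = 9  (check: 665·(-2) + 148·9 = 2)
  q = 36: r = 1, s = 1 − 36·(-2) = 73, t = -4 − 36·9 = -328  (check: 665·73 + 148·(-328) = 1)
The row with r = 1 (the gcd) gives the Bezout coefficients s = 73, t = -328.
Result: 665 · (73) + 148 · (-328) = 1.

gcd(665, 148) = 1; s = 73, t = -328 (check: 665·73 + 148·(-328) = 1).


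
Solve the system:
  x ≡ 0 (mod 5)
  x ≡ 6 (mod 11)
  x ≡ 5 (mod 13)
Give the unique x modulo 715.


Moduli 5, 11, 13 are pairwise coprime; by CRT there is a unique solution modulo M = 5 · 11 · 13 = 715.
Solve pairwise, accumulating the modulus:
  Start with x ≡ 0 (mod 5).
  Combine with x ≡ 6 (mod 11): since gcd(5, 11) = 1, we get a unique residue mod 55.
    Write x = 0 + 5·t and substitute into x ≡ 6 (mod 11): 5·t ≡ 6 − 0 = 6 (mod 11).
    The inverse of 5 mod 11 is 9 (since 5·9 = 45 = 4·11 + 1), so t ≡ 9·6 = 54 ≡ 10 (mod 11).
    Then x = 0 + 5·10 = 50, valid modulo lcm(5, 11) = 55: x ≡ 50 (mod 55).
  Combine with x ≡ 5 (mod 13): since gcd(55, 13) = 1, we get a unique residue mod 715.
    Write x = 50 + 55·t and substitute into x ≡ 5 (mod 13): 55·t ≡ 5 − 50 = -45 (mod 13).
    Reduce coefficients mod 13: 3·t ≡ 7 (mod 13).
    The inverse of 3 mod 13 is 9 (since 3·9 = 27 = 2·13 + 1), so t ≡ 9·7 = 63 ≡ 11 (mod 13).
    Then x = 50 + 55·11 = 655, valid modulo lcm(55, 13) = 715: x ≡ 655 (mod 715).
Verify: 655 mod 5 = 0 ✓, 655 mod 11 = 6 ✓, 655 mod 13 = 5 ✓.

x ≡ 655 (mod 715).


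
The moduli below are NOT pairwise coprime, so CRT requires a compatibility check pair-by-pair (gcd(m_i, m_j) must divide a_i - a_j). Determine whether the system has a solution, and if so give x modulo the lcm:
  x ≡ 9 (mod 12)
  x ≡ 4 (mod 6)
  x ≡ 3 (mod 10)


Moduli 12, 6, 10 are not pairwise coprime, so CRT works modulo lcm(m_i) when all pairwise compatibility conditions hold.
Pairwise compatibility: gcd(m_i, m_j) must divide a_i - a_j for every pair.
Merge one congruence at a time:
  Start: x ≡ 9 (mod 12).
  Combine with x ≡ 4 (mod 6): gcd(12, 6) = 6, and 4 - 9 = -5 is NOT divisible by 6.
    ⇒ system is inconsistent (no integer solution).

No solution (the system is inconsistent).


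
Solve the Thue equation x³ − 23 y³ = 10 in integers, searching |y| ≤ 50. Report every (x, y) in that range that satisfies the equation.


The equation is x³ - 23y³ = 10. For fixed y, x³ = 23·y³ + 10, so a solution requires the RHS to be a perfect cube.
Strategy: iterate y from -50 to 50, compute RHS = 23·y³ + 10, and check whether it is a (positive or negative) perfect cube.
Check small values of y:
  y = 0: RHS = 10 is not a perfect cube.
  y = 1: RHS = 33 is not a perfect cube.
  y = -1: RHS = -13 is not a perfect cube.
  y = 2: RHS = 194 is not a perfect cube.
  y = -2: RHS = -174 is not a perfect cube.
  y = 3: RHS = 631 is not a perfect cube.
  y = -3: RHS = -611 is not a perfect cube.
Continuing the search up to |y| = 50 finds no solutions either.
No (x, y) in the scanned range satisfies the equation.

No integer solutions with |y| ≤ 50.


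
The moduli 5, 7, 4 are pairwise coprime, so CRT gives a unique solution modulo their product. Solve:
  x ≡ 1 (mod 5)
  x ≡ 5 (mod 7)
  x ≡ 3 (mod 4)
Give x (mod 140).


Moduli 5, 7, 4 are pairwise coprime; by CRT there is a unique solution modulo M = 5 · 7 · 4 = 140.
Solve pairwise, accumulating the modulus:
  Start with x ≡ 1 (mod 5).
  Combine with x ≡ 5 (mod 7): since gcd(5, 7) = 1, we get a unique residue mod 35.
    Write x = 1 + 5·t and substitute into x ≡ 5 (mod 7): 5·t ≡ 5 − 1 = 4 (mod 7).
    The inverse of 5 mod 7 is 3 (since 5·3 = 15 = 2·7 + 1), so t ≡ 3·4 = 12 ≡ 5 (mod 7).
    Then x = 1 + 5·5 = 26, valid modulo lcm(5, 7) = 35: x ≡ 26 (mod 35).
  Combine with x ≡ 3 (mod 4): since gcd(35, 4) = 1, we get a unique residue mod 140.
    Write x = 26 + 35·t and substitute into x ≡ 3 (mod 4): 35·t ≡ 3 − 26 = -23 (mod 4).
    Reduce coefficients mod 4: 3·t ≡ 1 (mod 4).
    The inverse of 3 mod 4 is 3 (since 3·3 = 9 = 2·4 + 1), so t ≡ 3·1 = 3 ≡ 3 (mod 4).
    Then x = 26 + 35·3 = 131, valid modulo lcm(35, 4) = 140: x ≡ 131 (mod 140).
Verify: 131 mod 5 = 1 ✓, 131 mod 7 = 5 ✓, 131 mod 4 = 3 ✓.

x ≡ 131 (mod 140).


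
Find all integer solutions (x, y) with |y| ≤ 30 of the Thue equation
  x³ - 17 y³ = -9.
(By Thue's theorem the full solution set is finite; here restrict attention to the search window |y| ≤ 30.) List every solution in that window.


The equation is x³ - 17y³ = -9. For fixed y, x³ = 17·y³ − 9, so a solution requires the RHS to be a perfect cube.
Strategy: iterate y from -30 to 30, compute RHS = 17·y³ − 9, and check whether it is a (positive or negative) perfect cube.
Check small values of y:
  y = 0: RHS = -9 is not a perfect cube.
  y = 1: RHS = 8 = (2)³ ⇒ x = 2 works.
  y = -1: RHS = -26 is not a perfect cube.
  y = 2: RHS = 127 is not a perfect cube.
  y = -2: RHS = -145 is not a perfect cube.
  y = 3: RHS = 450 is not a perfect cube.
  y = -3: RHS = -468 is not a perfect cube.
Continuing the search up to |y| = 30 finds no further solutions beyond those listed.
Collected solutions: (2, 1).

Solutions (with |y| ≤ 30): (2, 1).


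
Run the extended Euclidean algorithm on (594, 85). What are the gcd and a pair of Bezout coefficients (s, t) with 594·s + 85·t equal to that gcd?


Euclidean algorithm on (594, 85) — divide until remainder is 0:
  594 = 6 · 85 + 84
  85 = 1 · 84 + 1
  84 = 84 · 1 + 0
gcd(594, 85) = 1.
Track Bezout coefficients alongside the remainders: start with r₀ = 594 = a·1 + b·0 (s = 1, t = 0) and r₁ = 85 = a·0 + b·1 (s = 0, t = 1); each new remainder r_{k+1} = r_{k-1} − q_k·r_k inherits s_{k+1} = s_{k-1} − q_k·s_k, t_{k+1} = t_{k-1} − q_k·t_k, so r_k = a·s_k + b·t_k at every step:
  q = 6: r = 84, s = 1 − 6·0 = 1, t = 0 − 6·1 = -6  (check: 594·1 + 85·(-6) = 84)
  q = 1: r = 1, s = 0 − 1·1 = -1, t = 1 − 1·(-6) = 7  (check: 594·(-1) + 85·7 = 1)
The row with r = 1 (the gcd) gives the Bezout coefficients s = -1, t = 7.
Result: 594 · (-1) + 85 · (7) = 1.

gcd(594, 85) = 1; s = -1, t = 7 (check: 594·(-1) + 85·7 = 1).


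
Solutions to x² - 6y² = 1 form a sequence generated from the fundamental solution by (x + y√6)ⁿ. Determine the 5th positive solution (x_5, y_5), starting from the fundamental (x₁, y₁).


Step 1: Find the fundamental solution (x₁, y₁) of x² - 6y² = 1.
  Expand √6 as a continued fraction. a₀ = ⌊√6⌋ = 2; iterate m_{k+1} = d_k·a_k − m_k, d_{k+1} = (6 − m_{k+1}²)/d_k, a_{k+1} = ⌊(a₀ + m_{k+1})/d_{k+1}⌋ (starting m₀ = 0, d₀ = 1), with convergents p_k = a_k·p_{k-1} + p_{k-2}, q_k = a_k·q_{k-1} + q_{k-2} (p₋₁ = 1, q₋₁ = 0):
  k = 0: a₀ = 2; p₀/q₀ = 2/1; p₀² − 6·q₀² = 4 − 6 = -2.
  k = 1: m = 2, d = 2, a = ⌊(2 + 2)/2⌋ = 2; p/q = (2·2 + 1)/(2·1 + 0) = 5/2; p² − 6·q² = 25 − 24 = 1.
  The first convergent with p² − 6·q² = 1 gives the fundamental solution (x₁, y₁) = (5, 2).
Step 2: Apply the recurrence (x_{n+1}, y_{n+1}) = (x₁x_n + 6y₁y_n, x₁y_n + y₁x_n) repeatedly.
  From (x_1, y_1) = (5, 2): x_2 = 5·5 + 6·2·2 = 49; y_2 = 5·2 + 2·5 = 20.
  From (x_2, y_2) = (49, 20): x_3 = 5·49 + 6·2·20 = 485; y_3 = 5·20 + 2·49 = 198.
  From (x_3, y_3) = (485, 198): x_4 = 5·485 + 6·2·198 = 4801; y_4 = 5·198 + 2·485 = 1960.
  From (x_4, y_4) = (4801, 1960): x_5 = 5·4801 + 6·2·1960 = 47525; y_5 = 5·1960 + 2·4801 = 19402.
Step 3: Verify x_5² - 6·y_5² = 2258625625 - 2258625624 = 1 (should be 1). ✓

(x_1, y_1) = (5, 2); (x_5, y_5) = (47525, 19402).


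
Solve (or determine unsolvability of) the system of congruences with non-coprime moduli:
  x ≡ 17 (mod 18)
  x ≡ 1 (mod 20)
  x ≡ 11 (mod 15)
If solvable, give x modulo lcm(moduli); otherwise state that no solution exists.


Moduli 18, 20, 15 are not pairwise coprime, so CRT works modulo lcm(m_i) when all pairwise compatibility conditions hold.
Pairwise compatibility: gcd(m_i, m_j) must divide a_i - a_j for every pair.
Merge one congruence at a time:
  Start: x ≡ 17 (mod 18).
  Combine with x ≡ 1 (mod 20): gcd(18, 20) = 2; 1 - 17 = -16, which IS divisible by 2, so compatible.
    Write x = 17 + 18·t and substitute into x ≡ 1 (mod 20): 18·t ≡ 1 − 17 = -16 (mod 20).
    Divide the congruence (and modulus) by g = 2: 9·t ≡ -8 (mod 10).
    Reduce coefficients mod 10: 9·t ≡ 2 (mod 10).
    The inverse of 9 mod 10 is 9 (since 9·9 = 81 = 8·10 + 1), so t ≡ 9·2 = 18 ≡ 8 (mod 10).
    Then x = 17 + 18·8 = 161, valid modulo lcm(18, 20) = 180: x ≡ 161 (mod 180).
  Combine with x ≡ 11 (mod 15): gcd(180, 15) = 15; 11 - 161 = -150, which IS divisible by 15, so compatible.
    Write x = 161 + 180·t and substitute into x ≡ 11 (mod 15): 180·t ≡ 11 − 161 = -150 (mod 15).
    Divide the congruence (and modulus) by g = 15: 12·t ≡ -10 (mod 1).
    Modulo 1 every t works; take t = 0.
    Then x = 161 + 180·0 = 161, valid modulo lcm(180, 15) = 180: x ≡ 161 (mod 180).
Verify: 161 mod 18 = 17, 161 mod 20 = 1, 161 mod 15 = 11.

x ≡ 161 (mod 180).


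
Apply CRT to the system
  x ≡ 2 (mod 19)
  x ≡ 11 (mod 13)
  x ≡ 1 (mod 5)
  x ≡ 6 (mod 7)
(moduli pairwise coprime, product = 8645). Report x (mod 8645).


Product of moduli M = 19 · 13 · 5 · 7 = 8645.
Merge one congruence at a time:
  Start: x ≡ 2 (mod 19).
  Combine with x ≡ 11 (mod 13); new modulus lcm = 247.
    Write x = 2 + 19·t and substitute into x ≡ 11 (mod 13): 19·t ≡ 11 − 2 = 9 (mod 13).
    Reduce coefficients mod 13: 6·t ≡ 9 (mod 13).
    The inverse of 6 mod 13 is 11 (since 6·11 = 66 = 5·13 + 1), so t ≡ 11·9 = 99 ≡ 8 (mod 13).
    Then x = 2 + 19·8 = 154, valid modulo lcm(19, 13) = 247: x ≡ 154 (mod 247).
  Combine with x ≡ 1 (mod 5); new modulus lcm = 1235.
    Write x = 154 + 247·t and substitute into x ≡ 1 (mod 5): 247·t ≡ 1 − 154 = -153 (mod 5).
    Reduce coefficients mod 5: 2·t ≡ 2 (mod 5).
    The inverse of 2 mod 5 is 3 (since 2·3 = 6 = 1·5 + 1), so t ≡ 3·2 = 6 ≡ 1 (mod 5).
    Then x = 154 + 247·1 = 401, valid modulo lcm(247, 5) = 1235: x ≡ 401 (mod 1235).
  Combine with x ≡ 6 (mod 7); new modulus lcm = 8645.
    Write x = 401 + 1235·t and substitute into x ≡ 6 (mod 7): 1235·t ≡ 6 − 401 = -395 (mod 7).
    Reduce coefficients mod 7: 3·t ≡ 4 (mod 7).
    The inverse of 3 mod 7 is 5 (since 3·5 = 15 = 2·7 + 1), so t ≡ 5·4 = 20 ≡ 6 (mod 7).
    Then x = 401 + 1235·6 = 7811, valid modulo lcm(1235, 7) = 8645: x ≡ 7811 (mod 8645).
Verify against each original: 7811 mod 19 = 2, 7811 mod 13 = 11, 7811 mod 5 = 1, 7811 mod 7 = 6.

x ≡ 7811 (mod 8645).


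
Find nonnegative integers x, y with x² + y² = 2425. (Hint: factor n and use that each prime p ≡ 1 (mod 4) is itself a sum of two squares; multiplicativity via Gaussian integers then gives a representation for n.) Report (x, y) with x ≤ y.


Step 1: Factor n = 2425 = 5^2 · 97.
Step 2: Check the mod-4 condition on each prime factor: 5 ≡ 1 (mod 4), exponent 2; 97 ≡ 1 (mod 4), exponent 1.
All primes ≡ 3 (mod 4) appear to even exponent (or don't appear), so by the two-squares theorem n IS expressible as a sum of two squares.
Step 3: Build a representation. Here n = 5 · 5 · 97 is a product of primes ≡ 1 (mod 4). Each prime p ≡ 1 (mod 4) is itself a sum of two squares; find a² by testing p − a² for a perfect square:
  5: 5 − 1² = 4 = 2² ⇒ 5 = 1² + 2².
  97: 97 − 1² = 96, 97 − 2² = 93, 97 − 3² = 88, 97 − 4² = 81 = 9² ⇒ 97 = 4² + 9².
  Combine using the Brahmagupta–Fibonacci identity (a² + b²)(c² + d²) = (ac − bd)² + (ad + bc)² = (ac + bd)² + (ad − bc)²:
  5 · 5 = 25: from (1² + 2²)(1² + 2²), take (1·1 − 2·2, 1·2 + 2·1) = (1 − 4, 2 + 2) = (-3, 4); dropping signs (only squares matter) gives (3, 4); check 3² + 4² = 9 + 16 = 25 ✓.
  25 · 97 = 2425: from (3² + 4²)(4² + 9²), take (3·4 − 4·9, 3·9 + 4·4) = (12 − 36, 27 + 16) = (-24, 43); dropping signs (only squares matter) gives (24, 43); check 24² + 43² = 576 + 1849 = 2425 ✓.
Step 4: Order so x ≤ y and verify: 24² + 43² = 576 + 1849 = 2425 = n. ✓

n = 2425 = 24² + 43² (one valid representation with x ≤ y).


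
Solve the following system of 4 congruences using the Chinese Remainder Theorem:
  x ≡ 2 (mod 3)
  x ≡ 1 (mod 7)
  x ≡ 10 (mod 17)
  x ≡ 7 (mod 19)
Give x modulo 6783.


Product of moduli M = 3 · 7 · 17 · 19 = 6783.
Merge one congruence at a time:
  Start: x ≡ 2 (mod 3).
  Combine with x ≡ 1 (mod 7); new modulus lcm = 21.
    Write x = 2 + 3·t and substitute into x ≡ 1 (mod 7): 3·t ≡ 1 − 2 = -1 (mod 7).
    Reduce coefficients mod 7: 3·t ≡ 6 (mod 7).
    The inverse of 3 mod 7 is 5 (since 3·5 = 15 = 2·7 + 1), so t ≡ 5·6 = 30 ≡ 2 (mod 7).
    Then x = 2 + 3·2 = 8, valid modulo lcm(3, 7) = 21: x ≡ 8 (mod 21).
  Combine with x ≡ 10 (mod 17); new modulus lcm = 357.
    Write x = 8 + 21·t and substitute into x ≡ 10 (mod 17): 21·t ≡ 10 − 8 = 2 (mod 17).
    Reduce coefficients mod 17: 4·t ≡ 2 (mod 17).
    The inverse of 4 mod 17 is 13 (since 4·13 = 52 = 3·17 + 1), so t ≡ 13·2 = 26 ≡ 9 (mod 17).
    Then x = 8 + 21·9 = 197, valid modulo lcm(21, 17) = 357: x ≡ 197 (mod 357).
  Combine with x ≡ 7 (mod 19); new modulus lcm = 6783.
    Write x = 197 + 357·t and substitute into x ≡ 7 (mod 19): 357·t ≡ 7 − 197 = -190 (mod 19).
    Reduce coefficients mod 19: 15·t ≡ 0 (mod 19).
    The inverse of 15 mod 19 is 14 (since 15·14 = 210 = 11·19 + 1), so t ≡ 14·0 = 0 ≡ 0 (mod 19).
    Then x = 197 + 357·0 = 197, valid modulo lcm(357, 19) = 6783: x ≡ 197 (mod 6783).
Verify against each original: 197 mod 3 = 2, 197 mod 7 = 1, 197 mod 17 = 10, 197 mod 19 = 7.

x ≡ 197 (mod 6783).


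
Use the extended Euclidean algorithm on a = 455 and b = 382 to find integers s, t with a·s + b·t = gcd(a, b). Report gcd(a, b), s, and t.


Euclidean algorithm on (455, 382) — divide until remainder is 0:
  455 = 1 · 382 + 73
  382 = 5 · 73 + 17
  73 = 4 · 17 + 5
  17 = 3 · 5 + 2
  5 = 2 · 2 + 1
  2 = 2 · 1 + 0
gcd(455, 382) = 1.
Track Bezout coefficients alongside the remainders: start with r₀ = 455 = a·1 + b·0 (s = 1, t = 0) and r₁ = 382 = a·0 + b·1 (s = 0, t = 1); each new remainder r_{k+1} = r_{k-1} − q_k·r_k inherits s_{k+1} = s_{k-1} − q_k·s_k, t_{k+1} = t_{k-1} − q_k·t_k, so r_k = a·s_k + b·t_k at every step:
  q = 1: r = 73, s = 1 − 1·0 = 1, t = 0 − 1·1 = -1  (check: 455·1 + 382·(-1) = 73)
  q = 5: r = 17, s = 0 − 5·1 = -5, t = 1 − 5·(-1) = 6  (check: 455·(-5) + 382·6 = 17)
  q = 4: r = 5, s = 1 − 4·(-5) = 21, t = -1 − 4·6 = -25  (check: 455·21 + 382·(-25) = 5)
  q = 3: r = 2, s = -5 − 3·21 = -68, t = 6 − 3·(-25) = 81  (check: 455·(-68) + 382·81 = 2)
  q = 2: r = 1, s = 21 − 2·(-68) = 157, t = -25 − 2·81 = -187  (check: 455·157 + 382·(-187) = 1)
The row with r = 1 (the gcd) gives the Bezout coefficients s = 157, t = -187.
Result: 455 · (157) + 382 · (-187) = 1.

gcd(455, 382) = 1; s = 157, t = -187 (check: 455·157 + 382·(-187) = 1).


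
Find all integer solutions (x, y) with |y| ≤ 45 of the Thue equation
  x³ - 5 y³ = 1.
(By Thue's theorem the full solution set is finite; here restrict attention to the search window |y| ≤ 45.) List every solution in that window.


The equation is x³ - 5y³ = 1. For fixed y, x³ = 5·y³ + 1, so a solution requires the RHS to be a perfect cube.
Strategy: iterate y from -45 to 45, compute RHS = 5·y³ + 1, and check whether it is a (positive or negative) perfect cube.
Check small values of y:
  y = 0: RHS = 1 = (1)³ ⇒ x = 1 works.
  y = 1: RHS = 6 is not a perfect cube.
  y = -1: RHS = -4 is not a perfect cube.
  y = 2: RHS = 41 is not a perfect cube.
  y = -2: RHS = -39 is not a perfect cube.
  y = 3: RHS = 136 is not a perfect cube.
  y = -3: RHS = -134 is not a perfect cube.
Continuing the search up to |y| = 45 finds no further solutions beyond those listed.
Collected solutions: (1, 0).

Solutions (with |y| ≤ 45): (1, 0).


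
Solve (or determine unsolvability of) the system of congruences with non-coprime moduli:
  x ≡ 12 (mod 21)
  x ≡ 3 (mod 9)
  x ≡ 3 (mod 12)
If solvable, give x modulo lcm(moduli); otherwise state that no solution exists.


Moduli 21, 9, 12 are not pairwise coprime, so CRT works modulo lcm(m_i) when all pairwise compatibility conditions hold.
Pairwise compatibility: gcd(m_i, m_j) must divide a_i - a_j for every pair.
Merge one congruence at a time:
  Start: x ≡ 12 (mod 21).
  Combine with x ≡ 3 (mod 9): gcd(21, 9) = 3; 3 - 12 = -9, which IS divisible by 3, so compatible.
    Write x = 12 + 21·t and substitute into x ≡ 3 (mod 9): 21·t ≡ 3 − 12 = -9 (mod 9).
    Divide the congruence (and modulus) by g = 3: 7·t ≡ -3 (mod 3).
    Reduce coefficients mod 3: 1·t ≡ 0 (mod 3).
    So t ≡ 0 (mod 3).
    Then x = 12 + 21·0 = 12, valid modulo lcm(21, 9) = 63: x ≡ 12 (mod 63).
  Combine with x ≡ 3 (mod 12): gcd(63, 12) = 3; 3 - 12 = -9, which IS divisible by 3, so compatible.
    Write x = 12 + 63·t and substitute into x ≡ 3 (mod 12): 63·t ≡ 3 − 12 = -9 (mod 12).
    Divide the congruence (and modulus) by g = 3: 21·t ≡ -3 (mod 4).
    Reduce coefficients mod 4: 1·t ≡ 1 (mod 4).
    So t ≡ 1 (mod 4).
    Then x = 12 + 63·1 = 75, valid modulo lcm(63, 12) = 252: x ≡ 75 (mod 252).
Verify: 75 mod 21 = 12, 75 mod 9 = 3, 75 mod 12 = 3.

x ≡ 75 (mod 252).


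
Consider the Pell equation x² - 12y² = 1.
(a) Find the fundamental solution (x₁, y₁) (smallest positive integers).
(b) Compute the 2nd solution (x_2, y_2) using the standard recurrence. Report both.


Step 1: Find the fundamental solution (x₁, y₁) of x² - 12y² = 1.
  Expand √12 as a continued fraction. a₀ = ⌊√12⌋ = 3; iterate m_{k+1} = d_k·a_k − m_k, d_{k+1} = (12 − m_{k+1}²)/d_k, a_{k+1} = ⌊(a₀ + m_{k+1})/d_{k+1}⌋ (starting m₀ = 0, d₀ = 1), with convergents p_k = a_k·p_{k-1} + p_{k-2}, q_k = a_k·q_{k-1} + q_{k-2} (p₋₁ = 1, q₋₁ = 0):
  k = 0: a₀ = 3; p₀/q₀ = 3/1; p₀² − 12·q₀² = 9 − 12 = -3.
  k = 1: m = 3, d = 3, a = ⌊(3 + 3)/3⌋ = 2; p/q = (2·3 + 1)/(2·1 + 0) = 7/2; p² − 12·q² = 49 − 48 = 1.
  The first convergent with p² − 12·q² = 1 gives the fundamental solution (x₁, y₁) = (7, 2).
Step 2: Apply the recurrence (x_{n+1}, y_{n+1}) = (x₁x_n + 12y₁y_n, x₁y_n + y₁x_n) repeatedly.
  From (x_1, y_1) = (7, 2): x_2 = 7·7 + 12·2·2 = 97; y_2 = 7·2 + 2·7 = 28.
Step 3: Verify x_2² - 12·y_2² = 9409 - 9408 = 1 (should be 1). ✓

(x_1, y_1) = (7, 2); (x_2, y_2) = (97, 28).


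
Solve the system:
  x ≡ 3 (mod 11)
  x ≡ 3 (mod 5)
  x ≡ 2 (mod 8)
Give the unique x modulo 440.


Moduli 11, 5, 8 are pairwise coprime; by CRT there is a unique solution modulo M = 11 · 5 · 8 = 440.
Solve pairwise, accumulating the modulus:
  Start with x ≡ 3 (mod 11).
  Combine with x ≡ 3 (mod 5): since gcd(11, 5) = 1, we get a unique residue mod 55.
    Write x = 3 + 11·t and substitute into x ≡ 3 (mod 5): 11·t ≡ 3 − 3 = 0 (mod 5).
    Reduce coefficients mod 5: 1·t ≡ 0 (mod 5).
    So t ≡ 0 (mod 5).
    Then x = 3 + 11·0 = 3, valid modulo lcm(11, 5) = 55: x ≡ 3 (mod 55).
  Combine with x ≡ 2 (mod 8): since gcd(55, 8) = 1, we get a unique residue mod 440.
    Write x = 3 + 55·t and substitute into x ≡ 2 (mod 8): 55·t ≡ 2 − 3 = -1 (mod 8).
    Reduce coefficients mod 8: 7·t ≡ 7 (mod 8).
    The inverse of 7 mod 8 is 7 (since 7·7 = 49 = 6·8 + 1), so t ≡ 7·7 = 49 ≡ 1 (mod 8).
    Then x = 3 + 55·1 = 58, valid modulo lcm(55, 8) = 440: x ≡ 58 (mod 440).
Verify: 58 mod 11 = 3 ✓, 58 mod 5 = 3 ✓, 58 mod 8 = 2 ✓.

x ≡ 58 (mod 440).


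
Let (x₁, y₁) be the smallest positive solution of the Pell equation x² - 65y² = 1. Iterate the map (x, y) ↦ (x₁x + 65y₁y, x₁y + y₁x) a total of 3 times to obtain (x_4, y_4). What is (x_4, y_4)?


Step 1: Find the fundamental solution (x₁, y₁) of x² - 65y² = 1.
  Expand √65 as a continued fraction. a₀ = ⌊√65⌋ = 8; iterate m_{k+1} = d_k·a_k − m_k, d_{k+1} = (65 − m_{k+1}²)/d_k, a_{k+1} = ⌊(a₀ + m_{k+1})/d_{k+1}⌋ (starting m₀ = 0, d₀ = 1), with convergents p_k = a_k·p_{k-1} + p_{k-2}, q_k = a_k·q_{k-1} + q_{k-2} (p₋₁ = 1, q₋₁ = 0):
  k = 0: a₀ = 8; p₀/q₀ = 8/1; p₀² − 65·q₀² = 64 − 65 = -1.
  k = 1: m = 8, d = 1, a = ⌊(8 + 8)/1⌋ = 16; p/q = (16·8 + 1)/(16·1 + 0) = 129/16; p² − 65·q² = 16641 − 16640 = 1.
  The first convergent with p² − 65·q² = 1 gives the fundamental solution (x₁, y₁) = (129, 16).
Step 2: Apply the recurrence (x_{n+1}, y_{n+1}) = (x₁x_n + 65y₁y_n, x₁y_n + y₁x_n) repeatedly.
  From (x_1, y_1) = (129, 16): x_2 = 129·129 + 65·16·16 = 33281; y_2 = 129·16 + 16·129 = 4128.
  From (x_2, y_2) = (33281, 4128): x_3 = 129·33281 + 65·16·4128 = 8586369; y_3 = 129·4128 + 16·33281 = 1065008.
  From (x_3, y_3) = (8586369, 1065008): x_4 = 129·8586369 + 65·16·1065008 = 2215249921; y_4 = 129·1065008 + 16·8586369 = 274767936.
Step 3: Verify x_4² - 65·y_4² = 4907332212490506241 - 4907332212490506240 = 1 (should be 1). ✓

(x_1, y_1) = (129, 16); (x_4, y_4) = (2215249921, 274767936).


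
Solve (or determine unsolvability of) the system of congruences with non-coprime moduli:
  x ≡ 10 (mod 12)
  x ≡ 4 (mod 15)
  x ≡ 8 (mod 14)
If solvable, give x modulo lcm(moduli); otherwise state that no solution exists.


Moduli 12, 15, 14 are not pairwise coprime, so CRT works modulo lcm(m_i) when all pairwise compatibility conditions hold.
Pairwise compatibility: gcd(m_i, m_j) must divide a_i - a_j for every pair.
Merge one congruence at a time:
  Start: x ≡ 10 (mod 12).
  Combine with x ≡ 4 (mod 15): gcd(12, 15) = 3; 4 - 10 = -6, which IS divisible by 3, so compatible.
    Write x = 10 + 12·t and substitute into x ≡ 4 (mod 15): 12·t ≡ 4 − 10 = -6 (mod 15).
    Divide the congruence (and modulus) by g = 3: 4·t ≡ -2 (mod 5).
    Reduce coefficients mod 5: 4·t ≡ 3 (mod 5).
    The inverse of 4 mod 5 is 4 (since 4·4 = 16 = 3·5 + 1), so t ≡ 4·3 = 12 ≡ 2 (mod 5).
    Then x = 10 + 12·2 = 34, valid modulo lcm(12, 15) = 60: x ≡ 34 (mod 60).
  Combine with x ≡ 8 (mod 14): gcd(60, 14) = 2; 8 - 34 = -26, which IS divisible by 2, so compatible.
    Write x = 34 + 60·t and substitute into x ≡ 8 (mod 14): 60·t ≡ 8 − 34 = -26 (mod 14).
    Divide the congruence (and modulus) by g = 2: 30·t ≡ -13 (mod 7).
    Reduce coefficients mod 7: 2·t ≡ 1 (mod 7).
    The inverse of 2 mod 7 is 4 (since 2·4 = 8 = 1·7 + 1), so t ≡ 4·1 = 4 ≡ 4 (mod 7).
    Then x = 34 + 60·4 = 274, valid modulo lcm(60, 14) = 420: x ≡ 274 (mod 420).
Verify: 274 mod 12 = 10, 274 mod 15 = 4, 274 mod 14 = 8.

x ≡ 274 (mod 420).


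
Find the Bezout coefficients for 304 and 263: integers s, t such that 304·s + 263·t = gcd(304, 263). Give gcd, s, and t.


Euclidean algorithm on (304, 263) — divide until remainder is 0:
  304 = 1 · 263 + 41
  263 = 6 · 41 + 17
  41 = 2 · 17 + 7
  17 = 2 · 7 + 3
  7 = 2 · 3 + 1
  3 = 3 · 1 + 0
gcd(304, 263) = 1.
Track Bezout coefficients alongside the remainders: start with r₀ = 304 = a·1 + b·0 (s = 1, t = 0) and r₁ = 263 = a·0 + b·1 (s = 0, t = 1); each new remainder r_{k+1} = r_{k-1} − q_k·r_k inherits s_{k+1} = s_{k-1} − q_k·s_k, t_{k+1} = t_{k-1} − q_k·t_k, so r_k = a·s_k + b·t_k at every step:
  q = 1: r = 41, s = 1 − 1·0 = 1, t = 0 − 1·1 = -1  (check: 304·1 + 263·(-1) = 41)
  q = 6: r = 17, s = 0 − 6·1 = -6, t = 1 − 6·(-1) = 7  (check: 304·(-6) + 263·7 = 17)
  q = 2: r = 7, s = 1 − 2·(-6) = 13, t = -1 − 2·7 = -15  (check: 304·13 + 263·(-15) = 7)
  q = 2: r = 3, s = -6 − 2·13 = -32, t = 7 − 2·(-15) = 37  (check: 304·(-32) + 263·37 = 3)
  q = 2: r = 1, s = 13 − 2·(-32) = 77, t = -15 − 2·37 = -89  (check: 304·77 + 263·(-89) = 1)
The row with r = 1 (the gcd) gives the Bezout coefficients s = 77, t = -89.
Result: 304 · (77) + 263 · (-89) = 1.

gcd(304, 263) = 1; s = 77, t = -89 (check: 304·77 + 263·(-89) = 1).


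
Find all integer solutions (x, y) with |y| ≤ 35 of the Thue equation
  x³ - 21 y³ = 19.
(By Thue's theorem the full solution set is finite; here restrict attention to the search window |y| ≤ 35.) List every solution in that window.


The equation is x³ - 21y³ = 19. For fixed y, x³ = 21·y³ + 19, so a solution requires the RHS to be a perfect cube.
Strategy: iterate y from -35 to 35, compute RHS = 21·y³ + 19, and check whether it is a (positive or negative) perfect cube.
Check small values of y:
  y = 0: RHS = 19 is not a perfect cube.
  y = 1: RHS = 40 is not a perfect cube.
  y = -1: RHS = -2 is not a perfect cube.
  y = 2: RHS = 187 is not a perfect cube.
  y = -2: RHS = -149 is not a perfect cube.
  y = 3: RHS = 586 is not a perfect cube.
  y = -3: RHS = -548 is not a perfect cube.
Continuing the search up to |y| = 35 finds no solutions either.
No (x, y) in the scanned range satisfies the equation.

No integer solutions with |y| ≤ 35.


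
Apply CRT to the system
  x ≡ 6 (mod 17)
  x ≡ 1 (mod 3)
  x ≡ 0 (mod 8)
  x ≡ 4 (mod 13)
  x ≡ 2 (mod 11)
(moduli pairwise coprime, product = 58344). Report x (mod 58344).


Product of moduli M = 17 · 3 · 8 · 13 · 11 = 58344.
Merge one congruence at a time:
  Start: x ≡ 6 (mod 17).
  Combine with x ≡ 1 (mod 3); new modulus lcm = 51.
    Write x = 6 + 17·t and substitute into x ≡ 1 (mod 3): 17·t ≡ 1 − 6 = -5 (mod 3).
    Reduce coefficients mod 3: 2·t ≡ 1 (mod 3).
    The inverse of 2 mod 3 is 2 (since 2·2 = 4 = 1·3 + 1), so t ≡ 2·1 = 2 ≡ 2 (mod 3).
    Then x = 6 + 17·2 = 40, valid modulo lcm(17, 3) = 51: x ≡ 40 (mod 51).
  Combine with x ≡ 0 (mod 8); new modulus lcm = 408.
    Write x = 40 + 51·t and substitute into x ≡ 0 (mod 8): 51·t ≡ 0 − 40 = -40 (mod 8).
    Reduce coefficients mod 8: 3·t ≡ 0 (mod 8).
    The inverse of 3 mod 8 is 3 (since 3·3 = 9 = 1·8 + 1), so t ≡ 3·0 = 0 ≡ 0 (mod 8).
    Then x = 40 + 51·0 = 40, valid modulo lcm(51, 8) = 408: x ≡ 40 (mod 408).
  Combine with x ≡ 4 (mod 13); new modulus lcm = 5304.
    Write x = 40 + 408·t and substitute into x ≡ 4 (mod 13): 408·t ≡ 4 − 40 = -36 (mod 13).
    Reduce coefficients mod 13: 5·t ≡ 3 (mod 13).
    The inverse of 5 mod 13 is 8 (since 5·8 = 40 = 3·13 + 1), so t ≡ 8·3 = 24 ≡ 11 (mod 13).
    Then x = 40 + 408·11 = 4528, valid modulo lcm(408, 13) = 5304: x ≡ 4528 (mod 5304).
  Combine with x ≡ 2 (mod 11); new modulus lcm = 58344.
    Write x = 4528 + 5304·t and substitute into x ≡ 2 (mod 11): 5304·t ≡ 2 − 4528 = -4526 (mod 11).
    Reduce coefficients mod 11: 2·t ≡ 6 (mod 11).
    The inverse of 2 mod 11 is 6 (since 2·6 = 12 = 1·11 + 1), so t ≡ 6·6 = 36 ≡ 3 (mod 11).
    Then x = 4528 + 5304·3 = 20440, valid modulo lcm(5304, 11) = 58344: x ≡ 20440 (mod 58344).
Verify against each original: 20440 mod 17 = 6, 20440 mod 3 = 1, 20440 mod 8 = 0, 20440 mod 13 = 4, 20440 mod 11 = 2.

x ≡ 20440 (mod 58344).


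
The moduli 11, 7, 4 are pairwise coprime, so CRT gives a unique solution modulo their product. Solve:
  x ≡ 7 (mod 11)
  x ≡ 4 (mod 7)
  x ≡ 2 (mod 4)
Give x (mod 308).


Moduli 11, 7, 4 are pairwise coprime; by CRT there is a unique solution modulo M = 11 · 7 · 4 = 308.
Solve pairwise, accumulating the modulus:
  Start with x ≡ 7 (mod 11).
  Combine with x ≡ 4 (mod 7): since gcd(11, 7) = 1, we get a unique residue mod 77.
    Write x = 7 + 11·t and substitute into x ≡ 4 (mod 7): 11·t ≡ 4 − 7 = -3 (mod 7).
    Reduce coefficients mod 7: 4·t ≡ 4 (mod 7).
    The inverse of 4 mod 7 is 2 (since 4·2 = 8 = 1·7 + 1), so t ≡ 2·4 = 8 ≡ 1 (mod 7).
    Then x = 7 + 11·1 = 18, valid modulo lcm(11, 7) = 77: x ≡ 18 (mod 77).
  Combine with x ≡ 2 (mod 4): since gcd(77, 4) = 1, we get a unique residue mod 308.
    Write x = 18 + 77·t and substitute into x ≡ 2 (mod 4): 77·t ≡ 2 − 18 = -16 (mod 4).
    Reduce coefficients mod 4: 1·t ≡ 0 (mod 4).
    So t ≡ 0 (mod 4).
    Then x = 18 + 77·0 = 18, valid modulo lcm(77, 4) = 308: x ≡ 18 (mod 308).
Verify: 18 mod 11 = 7 ✓, 18 mod 7 = 4 ✓, 18 mod 4 = 2 ✓.

x ≡ 18 (mod 308).


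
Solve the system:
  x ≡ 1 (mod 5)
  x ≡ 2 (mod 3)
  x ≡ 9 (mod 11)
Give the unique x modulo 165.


Moduli 5, 3, 11 are pairwise coprime; by CRT there is a unique solution modulo M = 5 · 3 · 11 = 165.
Solve pairwise, accumulating the modulus:
  Start with x ≡ 1 (mod 5).
  Combine with x ≡ 2 (mod 3): since gcd(5, 3) = 1, we get a unique residue mod 15.
    Write x = 1 + 5·t and substitute into x ≡ 2 (mod 3): 5·t ≡ 2 − 1 = 1 (mod 3).
    Reduce coefficients mod 3: 2·t ≡ 1 (mod 3).
    The inverse of 2 mod 3 is 2 (since 2·2 = 4 = 1·3 + 1), so t ≡ 2·1 = 2 ≡ 2 (mod 3).
    Then x = 1 + 5·2 = 11, valid modulo lcm(5, 3) = 15: x ≡ 11 (mod 15).
  Combine with x ≡ 9 (mod 11): since gcd(15, 11) = 1, we get a unique residue mod 165.
    Write x = 11 + 15·t and substitute into x ≡ 9 (mod 11): 15·t ≡ 9 − 11 = -2 (mod 11).
    Reduce coefficients mod 11: 4·t ≡ 9 (mod 11).
    The inverse of 4 mod 11 is 3 (since 4·3 = 12 = 1·11 + 1), so t ≡ 3·9 = 27 ≡ 5 (mod 11).
    Then x = 11 + 15·5 = 86, valid modulo lcm(15, 11) = 165: x ≡ 86 (mod 165).
Verify: 86 mod 5 = 1 ✓, 86 mod 3 = 2 ✓, 86 mod 11 = 9 ✓.

x ≡ 86 (mod 165).
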